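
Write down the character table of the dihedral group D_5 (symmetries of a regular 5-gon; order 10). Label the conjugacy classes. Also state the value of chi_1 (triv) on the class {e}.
Conjugacy classes: {e} of size 1, {r^1, r^4} of size 2, {r^2, r^3} of size 2, {s, sr, ..., sr^4} of size 5.
Character table:
  irrep \ class              {e} (size 1)  {r^1, r^4} (size 2)  {r^2, r^3} (size 2)  {s, sr, ..., sr^4} (size 5)
  chi_1 (triv)               1             1                    1                    1                          
  chi_2 (sign: r->1, s->-1)  1             1                    1                    -1                         
  chi_3 (2d, j=1)            2             -1/2 + sqrt(5)/2     -sqrt(5)/2 - 1/2     0                          
  chi_4 (2d, j=2)            2             -sqrt(5)/2 - 1/2     -1/2 + sqrt(5)/2     0                          

Spot check: chi_1 (triv) on {e} = 1.

Solution. D_5 has order 2*5 = 10 with 4 conjugacy classes, hence 4 irreducibles. Sum of squared dims 1 + 1 + 4 + 4 = 10 = |G|. Linear characters come from the abelianisation; the 2-dimensional irreps have character r^k -> 2*cos(2*pi*j*k/5), reflections -> 0.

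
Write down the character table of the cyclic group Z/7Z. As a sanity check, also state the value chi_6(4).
Character table of Z/7Z (irreps indexed chi_0,...,chi_6 with chi_k(m) = zeta_7^(k*m), zeta_7 = exp(2*pi*i/7)):
  irrep \ class  {0} (size 1)  {1} (size 1)    {2} (size 1)    {3} (size 1)    {4} (size 1)    {5} (size 1)    {6} (size 1)  
  chi_0          1             1               1               1               1               1               1             
  chi_1          1             exp(2*I*pi/7)   exp(4*I*pi/7)   exp(6*I*pi/7)   exp(-6*I*pi/7)  exp(-4*I*pi/7)  exp(-2*I*pi/7)
  chi_2          1             exp(4*I*pi/7)   exp(-6*I*pi/7)  exp(-2*I*pi/7)  exp(2*I*pi/7)   exp(6*I*pi/7)   exp(-4*I*pi/7)
  chi_3          1             exp(6*I*pi/7)   exp(-2*I*pi/7)  exp(4*I*pi/7)   exp(-4*I*pi/7)  exp(2*I*pi/7)   exp(-6*I*pi/7)
  chi_4          1             exp(-6*I*pi/7)  exp(2*I*pi/7)   exp(-4*I*pi/7)  exp(4*I*pi/7)   exp(-2*I*pi/7)  exp(6*I*pi/7) 
  chi_5          1             exp(-4*I*pi/7)  exp(6*I*pi/7)   exp(2*I*pi/7)   exp(-2*I*pi/7)  exp(-6*I*pi/7)  exp(4*I*pi/7) 
  chi_6          1             exp(-2*I*pi/7)  exp(-4*I*pi/7)  exp(-6*I*pi/7)  exp(6*I*pi/7)   exp(4*I*pi/7)   exp(2*I*pi/7) 

Spot check: chi_6(4) = zeta_7^(6*4) = zeta_7^24 = exp(6*I*pi/7).

Proof sketch: Z/7Z is abelian, so all 7 irreducible complex representations are 1-dimensional. They are given by chi_k(m) = zeta_7^(k*m) for k = 0,...,6. Row orthogonality: sum_m chi_k(m) conj(chi_l(m)) = 7 * [k = l].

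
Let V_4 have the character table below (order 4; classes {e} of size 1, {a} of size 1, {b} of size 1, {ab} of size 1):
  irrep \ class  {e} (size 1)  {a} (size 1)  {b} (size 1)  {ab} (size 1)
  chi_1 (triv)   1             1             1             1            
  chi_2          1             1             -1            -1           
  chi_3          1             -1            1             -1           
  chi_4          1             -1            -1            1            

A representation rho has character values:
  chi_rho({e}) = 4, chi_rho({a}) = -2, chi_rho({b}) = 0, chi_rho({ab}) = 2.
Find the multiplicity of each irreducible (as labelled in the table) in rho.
Multiplicities: chi_1: 1, chi_2: 0, chi_3: 1, chi_4: 2.

Solution. Use <chi_rho, chi> = (1/|G|) sum_C |C| * chi_rho(C) * conj(chi(C)) with |G| = 4 for each irreducible chi in the table:
  <chi_rho, chi_1> = (1/4)[1*(4)*conj(1) + 1*(-2)*conj(1) + 1*(0)*conj(1) + 1*(2)*conj(1)]
      = (1/4)[(4) + (-2) + (0) + (2)] = 4/4 = 1
  <chi_rho, chi_2> = (1/4)[1*(4)*conj(1) + 1*(-2)*conj(1) + 1*(0)*conj(-1) + 1*(2)*conj(-1)]
      = (1/4)[(4) + (-2) + (0) + (-2)] = 0/4 = 0
  <chi_rho, chi_3> = (1/4)[1*(4)*conj(1) + 1*(-2)*conj(-1) + 1*(0)*conj(1) + 1*(2)*conj(-1)]
      = (1/4)[(4) + (2) + (0) + (-2)] = 4/4 = 1
  <chi_rho, chi_4> = (1/4)[1*(4)*conj(1) + 1*(-2)*conj(-1) + 1*(0)*conj(-1) + 1*(2)*conj(1)]
      = (1/4)[(4) + (2) + (0) + (2)] = 8/4 = 2
Dimension check: dim(rho) = sum (mult * dim) = 1*1 + 0*1 + 1*1 + 2*1 = 4 = chi_rho(e) = 4.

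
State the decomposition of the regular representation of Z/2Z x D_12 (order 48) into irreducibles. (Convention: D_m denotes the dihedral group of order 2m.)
Each irreducible V_i of dimension d_i appears with multiplicity d_i, i.e. rho_reg = (direct sum over all irreducibles V_i) d_i V_i. The irreducible dimensions for Z/2Z x D_12 are 1, 1, 1, 1, 1, 1, 1, 1, 2, 2, 2, 2, 2, 2, 2, 2, 2, 2: 8 irreducibles of dimension 1, each with multiplicity 1; 10 irreducibles of dimension 2, each with multiplicity 2. Total dimension 8*1*1 + 10*2*2 = 48 = |G|.

Explanation: General theorem: in the regular representation of a finite group G, each irreducible appears with multiplicity equal to its dimension. Check: dim(rho_reg) = sum d_i^2 = 1 + 1 + 1 + 1 + 1 + 1 + 1 + 1 + 4 + 4 + 4 + 4 + 4 + 4 + 4 + 4 + 4 + 4 = 48 = |G|.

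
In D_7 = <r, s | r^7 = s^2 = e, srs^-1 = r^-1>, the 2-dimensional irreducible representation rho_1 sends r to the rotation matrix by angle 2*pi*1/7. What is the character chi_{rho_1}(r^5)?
chi_{rho_1}(r^5) = 2*cos(2*pi*1*5/7) = -2*cos(3*pi/7)

Why: rho_1(r^5) is rotation by angle 2*pi*1*5/7, whose trace is 2*cos(2*pi*1*5/7) = -2*cos(3*pi/7).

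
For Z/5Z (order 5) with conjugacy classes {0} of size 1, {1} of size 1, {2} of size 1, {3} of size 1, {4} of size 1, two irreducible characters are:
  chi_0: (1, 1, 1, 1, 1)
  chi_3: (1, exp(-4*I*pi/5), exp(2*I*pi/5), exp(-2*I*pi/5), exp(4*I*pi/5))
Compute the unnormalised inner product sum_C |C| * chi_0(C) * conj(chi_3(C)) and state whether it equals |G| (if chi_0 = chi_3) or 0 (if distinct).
Sum = 0; so <chi_0, chi_3> = 0 (distinct irreducibles are orthogonal).

Justification: Compute term by term over conjugacy classes (|C| * chi_0(C) * conj(chi_3(C))):
  1*(1)*conj(1) + 1*(1)*conj(exp(-4*I*pi/5)) + 1*(1)*conj(exp(2*I*pi/5)) + 1*(1)*conj(exp(-2*I*pi/5)) + 1*(1)*conj(exp(4*I*pi/5))
  = (1) + (exp(4*I*pi/5)) + (exp(-2*I*pi/5)) + (exp(2*I*pi/5)) + (exp(-4*I*pi/5))
  = 0.
(Exp terms are combined using exp(i*s)*conj(exp(i*t)) = exp(i*(s-t)), and sums of them are collapsed using the identity that for every m > 1 the m distinct m-th roots of unity sum to 0, e.g. 1 + exp(2*I*pi/3) + exp(-2*I*pi/3) = 0.)
Dividing by |G| = 5 gives 0/5 = 0, matching the row-orthogonality relation <chi_0, chi_3> = [chi_0 = chi_3].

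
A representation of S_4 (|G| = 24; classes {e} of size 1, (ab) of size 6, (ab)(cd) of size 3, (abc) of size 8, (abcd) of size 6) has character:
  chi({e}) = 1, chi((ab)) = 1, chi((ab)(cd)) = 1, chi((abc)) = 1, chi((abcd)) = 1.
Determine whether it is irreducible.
Irreducible: <chi, chi> = 1.

Working: <chi, chi> = (1/|G|) sum_C |C| * |chi(C)|^2 = (1/24)[1*|1|^2 + 6*|1|^2 + 3*|1|^2 + 8*|1|^2 + 6*|1|^2]
  = (1/24)[(1) + (6) + (3) + (8) + (6)] = 24/24 = 1.
A character is irreducible iff <chi, chi> = 1, so this representation is irreducible.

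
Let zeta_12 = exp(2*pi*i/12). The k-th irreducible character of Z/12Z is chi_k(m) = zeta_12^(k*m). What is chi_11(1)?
chi_11(1) = zeta_12^11 = exp(-I*pi/6)

chi_11(1) = zeta_12^(11*1) = zeta_12^11. Since zeta_12^12 = 1, this equals zeta_12^11 = exp(2*pi*i*11/12) = exp(-I*pi/6).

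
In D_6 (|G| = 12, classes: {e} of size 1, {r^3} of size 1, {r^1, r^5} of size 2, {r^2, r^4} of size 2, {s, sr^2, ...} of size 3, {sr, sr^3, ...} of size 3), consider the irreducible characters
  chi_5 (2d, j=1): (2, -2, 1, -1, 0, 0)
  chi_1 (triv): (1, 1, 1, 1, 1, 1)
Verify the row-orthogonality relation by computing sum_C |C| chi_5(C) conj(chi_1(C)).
Sum = 0; so <chi_5, chi_1> = 0 (distinct irreducibles are orthogonal).

Solution. Compute term by term over conjugacy classes (|C| * chi_5(C) * conj(chi_1(C))):
  1*(2)*conj(1) + 1*(-2)*conj(1) + 2*(1)*conj(1) + 2*(-1)*conj(1) + 3*(0)*conj(1) + 3*(0)*conj(1)
  = (2) + (-2) + (2) + (-2) + (0) + (0)
  = 0.
Dividing by |G| = 12 gives 0/12 = 0, matching the row-orthogonality relation <chi_5, chi_1> = [chi_5 = chi_1].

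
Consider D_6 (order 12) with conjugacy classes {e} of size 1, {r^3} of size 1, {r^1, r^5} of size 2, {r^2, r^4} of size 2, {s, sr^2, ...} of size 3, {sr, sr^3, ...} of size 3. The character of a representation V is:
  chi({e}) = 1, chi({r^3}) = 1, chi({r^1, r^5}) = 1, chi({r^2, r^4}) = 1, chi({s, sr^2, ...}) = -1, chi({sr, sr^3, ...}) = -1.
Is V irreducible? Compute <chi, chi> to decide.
Irreducible: <chi, chi> = 1.

Working: <chi, chi> = (1/|G|) sum_C |C| * |chi(C)|^2 = (1/12)[1*|1|^2 + 1*|1|^2 + 2*|1|^2 + 2*|1|^2 + 3*|-1|^2 + 3*|-1|^2]
  = (1/12)[(1) + (1) + (2) + (2) + (3) + (3)] = 12/12 = 1.
A character is irreducible iff <chi, chi> = 1, so this representation is irreducible.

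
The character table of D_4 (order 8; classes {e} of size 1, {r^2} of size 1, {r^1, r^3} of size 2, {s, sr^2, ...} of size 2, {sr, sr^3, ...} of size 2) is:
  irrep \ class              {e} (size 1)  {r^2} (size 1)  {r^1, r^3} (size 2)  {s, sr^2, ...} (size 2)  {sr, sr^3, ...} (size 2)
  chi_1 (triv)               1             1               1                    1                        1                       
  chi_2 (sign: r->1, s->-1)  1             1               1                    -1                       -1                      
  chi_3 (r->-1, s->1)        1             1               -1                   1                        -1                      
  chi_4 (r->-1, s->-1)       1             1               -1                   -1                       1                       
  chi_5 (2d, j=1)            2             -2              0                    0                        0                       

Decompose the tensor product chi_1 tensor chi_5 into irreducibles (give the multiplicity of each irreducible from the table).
chi_1 tensor chi_5 = chi_5 (all other irreducibles have multiplicity 0).

Reasoning: The character of a tensor product is the pointwise product (chi_1 * chi_5)(C) = chi_1(C) * chi_5(C):
  {e}: (1)*(2), {r^2}: (1)*(-2), {r^1, r^3}: (1)*(0), {s, sr^2, ...}: (1)*(0), {sr, sr^3, ...}: (1)*(0)
so (chi_1 * chi_5) takes values
  {e} -> 2, {r^2} -> -2, {r^1, r^3} -> 0, {s, sr^2, ...} -> 0, {sr, sr^3, ...} -> 0.
Now take the inner product of this character with each irreducible chi from the table, <chi_1*chi_5, chi> = (1/8) sum_C |C| (chi_1*chi_5)(C) conj(chi(C)):
  <chi_1*chi_5, chi_1> = (1/8)[1*(2)*conj(1) + 1*(-2)*conj(1) + 2*(0)*conj(1) + 2*(0)*conj(1) + 2*(0)*conj(1)]
      = (1/8)[(2) + (-2) + (0) + (0) + (0)] = 0/8 = 0
  <chi_1*chi_5, chi_2> = (1/8)[1*(2)*conj(1) + 1*(-2)*conj(1) + 2*(0)*conj(1) + 2*(0)*conj(-1) + 2*(0)*conj(-1)]
      = (1/8)[(2) + (-2) + (0) + (0) + (0)] = 0/8 = 0
  <chi_1*chi_5, chi_3> = (1/8)[1*(2)*conj(1) + 1*(-2)*conj(1) + 2*(0)*conj(-1) + 2*(0)*conj(1) + 2*(0)*conj(-1)]
      = (1/8)[(2) + (-2) + (0) + (0) + (0)] = 0/8 = 0
  <chi_1*chi_5, chi_4> = (1/8)[1*(2)*conj(1) + 1*(-2)*conj(1) + 2*(0)*conj(-1) + 2*(0)*conj(-1) + 2*(0)*conj(1)]
      = (1/8)[(2) + (-2) + (0) + (0) + (0)] = 0/8 = 0
  <chi_1*chi_5, chi_5> = (1/8)[1*(2)*conj(2) + 1*(-2)*conj(-2) + 2*(0)*conj(0) + 2*(0)*conj(0) + 2*(0)*conj(0)]
      = (1/8)[(4) + (4) + (0) + (0) + (0)] = 8/8 = 1
Hence the multiplicities are chi_5: 1. Dimension check: dim(chi_1)*dim(chi_5) = 1*2 = 2 and sum (mult * dim) = 1*2 = 2.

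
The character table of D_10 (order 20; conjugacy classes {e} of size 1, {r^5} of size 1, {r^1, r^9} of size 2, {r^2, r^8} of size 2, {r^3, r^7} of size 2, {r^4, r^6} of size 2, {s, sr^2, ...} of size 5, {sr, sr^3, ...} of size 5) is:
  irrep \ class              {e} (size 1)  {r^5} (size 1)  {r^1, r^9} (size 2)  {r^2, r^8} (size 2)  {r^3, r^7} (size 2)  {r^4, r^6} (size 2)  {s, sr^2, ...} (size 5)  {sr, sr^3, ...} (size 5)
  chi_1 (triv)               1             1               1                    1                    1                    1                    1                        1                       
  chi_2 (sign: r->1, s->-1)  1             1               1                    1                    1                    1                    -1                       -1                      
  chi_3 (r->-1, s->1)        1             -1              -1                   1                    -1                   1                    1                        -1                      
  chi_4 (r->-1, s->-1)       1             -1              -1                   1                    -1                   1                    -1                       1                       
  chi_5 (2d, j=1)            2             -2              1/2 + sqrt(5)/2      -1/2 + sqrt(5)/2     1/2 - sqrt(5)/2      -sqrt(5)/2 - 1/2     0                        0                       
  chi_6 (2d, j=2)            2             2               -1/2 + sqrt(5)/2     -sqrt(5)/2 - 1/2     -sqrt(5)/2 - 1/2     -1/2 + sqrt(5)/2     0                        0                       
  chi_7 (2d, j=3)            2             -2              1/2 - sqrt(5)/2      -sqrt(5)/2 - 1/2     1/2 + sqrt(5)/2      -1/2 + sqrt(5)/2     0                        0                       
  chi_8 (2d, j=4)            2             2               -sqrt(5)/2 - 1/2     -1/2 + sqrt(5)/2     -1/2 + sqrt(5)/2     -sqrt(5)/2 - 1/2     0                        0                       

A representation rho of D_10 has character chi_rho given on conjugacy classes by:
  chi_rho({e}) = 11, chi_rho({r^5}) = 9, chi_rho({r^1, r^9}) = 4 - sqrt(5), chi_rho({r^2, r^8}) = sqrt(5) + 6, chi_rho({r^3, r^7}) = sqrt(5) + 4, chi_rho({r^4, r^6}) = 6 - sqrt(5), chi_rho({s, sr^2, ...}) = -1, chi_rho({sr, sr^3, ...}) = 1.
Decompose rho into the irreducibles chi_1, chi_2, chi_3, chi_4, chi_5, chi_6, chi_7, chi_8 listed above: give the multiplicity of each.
Multiplicities: chi_1: 3, chi_2: 3, chi_3: 0, chi_4: 1, chi_5: 0, chi_6: 0, chi_7: 0, chi_8: 2.

Solution. Use <chi_rho, chi> = (1/|G|) sum_C |C| * chi_rho(C) * conj(chi(C)) with |G| = 20 for each irreducible chi in the table:
  <chi_rho, chi_1> = (1/20)[1*(11)*conj(1) + 1*(9)*conj(1) + 2*(4 - sqrt(5))*conj(1) + 2*(sqrt(5) + 6)*conj(1) + 2*(sqrt(5) + 4)*conj(1) + 2*(6 - sqrt(5))*conj(1) + 5*(-1)*conj(1) + 5*(1)*conj(1)]
      = (1/20)[(11) + (9) + (8 - 2*sqrt(5)) + (2*sqrt(5) + 12) + (2*sqrt(5) + 8) + (12 - 2*sqrt(5)) + (-5) + (5)] = 60/20 = 3
  <chi_rho, chi_2> = (1/20)[1*(11)*conj(1) + 1*(9)*conj(1) + 2*(4 - sqrt(5))*conj(1) + 2*(sqrt(5) + 6)*conj(1) + 2*(sqrt(5) + 4)*conj(1) + 2*(6 - sqrt(5))*conj(1) + 5*(-1)*conj(-1) + 5*(1)*conj(-1)]
      = (1/20)[(11) + (9) + (8 - 2*sqrt(5)) + (2*sqrt(5) + 12) + (2*sqrt(5) + 8) + (12 - 2*sqrt(5)) + (5) + (-5)] = 60/20 = 3
  <chi_rho, chi_3> = (1/20)[1*(11)*conj(1) + 1*(9)*conj(-1) + 2*(4 - sqrt(5))*conj(-1) + 2*(sqrt(5) + 6)*conj(1) + 2*(sqrt(5) + 4)*conj(-1) + 2*(6 - sqrt(5))*conj(1) + 5*(-1)*conj(1) + 5*(1)*conj(-1)]
      = (1/20)[(11) + (-9) + (-8 + 2*sqrt(5)) + (2*sqrt(5) + 12) + (-8 - 2*sqrt(5)) + (12 - 2*sqrt(5)) + (-5) + (-5)] = 0/20 = 0
  <chi_rho, chi_4> = (1/20)[1*(11)*conj(1) + 1*(9)*conj(-1) + 2*(4 - sqrt(5))*conj(-1) + 2*(sqrt(5) + 6)*conj(1) + 2*(sqrt(5) + 4)*conj(-1) + 2*(6 - sqrt(5))*conj(1) + 5*(-1)*conj(-1) + 5*(1)*conj(1)]
      = (1/20)[(11) + (-9) + (-8 + 2*sqrt(5)) + (2*sqrt(5) + 12) + (-8 - 2*sqrt(5)) + (12 - 2*sqrt(5)) + (5) + (5)] = 20/20 = 1
  <chi_rho, chi_5> = (1/20)[1*(11)*conj(2) + 1*(9)*conj(-2) + 2*(4 - sqrt(5))*conj(1/2 + sqrt(5)/2) + 2*(sqrt(5) + 6)*conj(-1/2 + sqrt(5)/2) + 2*(sqrt(5) + 4)*conj(1/2 - sqrt(5)/2) + 2*(6 - sqrt(5))*conj(-sqrt(5)/2 - 1/2) + 5*(-1)*conj(0) + 5*(1)*conj(0)]
      = (1/20)[(22) + (-18) + (-1 + 3*sqrt(5)) + (-1 + 5*sqrt(5)) + (-3*sqrt(5) - 1) + (-5*sqrt(5) - 1) + (0) + (0)] = 0/20 = 0
  <chi_rho, chi_6> = (1/20)[1*(11)*conj(2) + 1*(9)*conj(2) + 2*(4 - sqrt(5))*conj(-1/2 + sqrt(5)/2) + 2*(sqrt(5) + 6)*conj(-sqrt(5)/2 - 1/2) + 2*(sqrt(5) + 4)*conj(-sqrt(5)/2 - 1/2) + 2*(6 - sqrt(5))*conj(-1/2 + sqrt(5)/2) + 5*(-1)*conj(0) + 5*(1)*conj(0)]
      = (1/20)[(22) + (18) + (-9 + 5*sqrt(5)) + (-7*sqrt(5) - 11) + (-5*sqrt(5) - 9) + (-11 + 7*sqrt(5)) + (0) + (0)] = 0/20 = 0
  <chi_rho, chi_7> = (1/20)[1*(11)*conj(2) + 1*(9)*conj(-2) + 2*(4 - sqrt(5))*conj(1/2 - sqrt(5)/2) + 2*(sqrt(5) + 6)*conj(-sqrt(5)/2 - 1/2) + 2*(sqrt(5) + 4)*conj(1/2 + sqrt(5)/2) + 2*(6 - sqrt(5))*conj(-1/2 + sqrt(5)/2) + 5*(-1)*conj(0) + 5*(1)*conj(0)]
      = (1/20)[(22) + (-18) + (9 - 5*sqrt(5)) + (-7*sqrt(5) - 11) + (9 + 5*sqrt(5)) + (-11 + 7*sqrt(5)) + (0) + (0)] = 0/20 = 0
  <chi_rho, chi_8> = (1/20)[1*(11)*conj(2) + 1*(9)*conj(2) + 2*(4 - sqrt(5))*conj(-sqrt(5)/2 - 1/2) + 2*(sqrt(5) + 6)*conj(-1/2 + sqrt(5)/2) + 2*(sqrt(5) + 4)*conj(-1/2 + sqrt(5)/2) + 2*(6 - sqrt(5))*conj(-sqrt(5)/2 - 1/2) + 5*(-1)*conj(0) + 5*(1)*conj(0)]
      = (1/20)[(22) + (18) + (1 - 3*sqrt(5)) + (-1 + 5*sqrt(5)) + (1 + 3*sqrt(5)) + (-5*sqrt(5) - 1) + (0) + (0)] = 40/20 = 2
Dimension check: dim(rho) = sum (mult * dim) = 3*1 + 3*1 + 0*1 + 1*1 + 0*2 + 0*2 + 0*2 + 2*2 = 11 = chi_rho(e) = 11.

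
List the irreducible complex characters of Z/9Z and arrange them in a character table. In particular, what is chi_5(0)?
Character table of Z/9Z (irreps indexed chi_0,...,chi_8 with chi_k(m) = zeta_9^(k*m), zeta_9 = exp(2*pi*i/9)):
  irrep \ class  {0} (size 1)  {1} (size 1)    {2} (size 1)    {3} (size 1)    {4} (size 1)    {5} (size 1)    {6} (size 1)    {7} (size 1)    {8} (size 1)  
  chi_0          1             1               1               1               1               1               1               1               1             
  chi_1          1             exp(2*I*pi/9)   exp(4*I*pi/9)   exp(2*I*pi/3)   exp(8*I*pi/9)   exp(-8*I*pi/9)  exp(-2*I*pi/3)  exp(-4*I*pi/9)  exp(-2*I*pi/9)
  chi_2          1             exp(4*I*pi/9)   exp(8*I*pi/9)   exp(-2*I*pi/3)  exp(-2*I*pi/9)  exp(2*I*pi/9)   exp(2*I*pi/3)   exp(-8*I*pi/9)  exp(-4*I*pi/9)
  chi_3          1             exp(2*I*pi/3)   exp(-2*I*pi/3)  1               exp(2*I*pi/3)   exp(-2*I*pi/3)  1               exp(2*I*pi/3)   exp(-2*I*pi/3)
  chi_4          1             exp(8*I*pi/9)   exp(-2*I*pi/9)  exp(2*I*pi/3)   exp(-4*I*pi/9)  exp(4*I*pi/9)   exp(-2*I*pi/3)  exp(2*I*pi/9)   exp(-8*I*pi/9)
  chi_5          1             exp(-8*I*pi/9)  exp(2*I*pi/9)   exp(-2*I*pi/3)  exp(4*I*pi/9)   exp(-4*I*pi/9)  exp(2*I*pi/3)   exp(-2*I*pi/9)  exp(8*I*pi/9) 
  chi_6          1             exp(-2*I*pi/3)  exp(2*I*pi/3)   1               exp(-2*I*pi/3)  exp(2*I*pi/3)   1               exp(-2*I*pi/3)  exp(2*I*pi/3) 
  chi_7          1             exp(-4*I*pi/9)  exp(-8*I*pi/9)  exp(2*I*pi/3)   exp(2*I*pi/9)   exp(-2*I*pi/9)  exp(-2*I*pi/3)  exp(8*I*pi/9)   exp(4*I*pi/9) 
  chi_8          1             exp(-2*I*pi/9)  exp(-4*I*pi/9)  exp(-2*I*pi/3)  exp(-8*I*pi/9)  exp(8*I*pi/9)   exp(2*I*pi/3)   exp(4*I*pi/9)   exp(2*I*pi/9) 

Spot check: chi_5(0) = zeta_9^(5*0) = zeta_9^0 = 1.

Explanation: Z/9Z is abelian, so all 9 irreducible complex representations are 1-dimensional. They are given by chi_k(m) = zeta_9^(k*m) for k = 0,...,8. Row orthogonality: sum_m chi_k(m) conj(chi_l(m)) = 9 * [k = l].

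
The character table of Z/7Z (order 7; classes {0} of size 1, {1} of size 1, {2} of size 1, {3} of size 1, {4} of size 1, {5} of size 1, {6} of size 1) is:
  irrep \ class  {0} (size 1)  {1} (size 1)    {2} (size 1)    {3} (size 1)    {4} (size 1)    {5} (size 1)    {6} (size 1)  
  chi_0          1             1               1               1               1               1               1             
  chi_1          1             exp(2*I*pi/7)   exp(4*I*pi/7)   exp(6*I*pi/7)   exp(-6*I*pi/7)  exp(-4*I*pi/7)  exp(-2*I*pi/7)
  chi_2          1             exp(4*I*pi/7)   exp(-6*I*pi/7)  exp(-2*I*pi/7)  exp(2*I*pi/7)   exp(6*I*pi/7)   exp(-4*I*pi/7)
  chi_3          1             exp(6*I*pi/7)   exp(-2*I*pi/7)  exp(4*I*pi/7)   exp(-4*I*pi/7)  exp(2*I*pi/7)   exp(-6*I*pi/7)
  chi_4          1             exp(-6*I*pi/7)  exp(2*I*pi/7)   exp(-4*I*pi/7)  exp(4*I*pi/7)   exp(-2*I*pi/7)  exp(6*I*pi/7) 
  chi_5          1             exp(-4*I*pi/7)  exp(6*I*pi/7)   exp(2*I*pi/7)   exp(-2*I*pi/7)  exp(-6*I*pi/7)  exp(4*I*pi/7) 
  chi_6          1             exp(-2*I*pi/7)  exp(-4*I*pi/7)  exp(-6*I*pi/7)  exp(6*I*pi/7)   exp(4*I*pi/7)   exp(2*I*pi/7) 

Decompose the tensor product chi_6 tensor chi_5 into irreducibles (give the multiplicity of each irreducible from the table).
chi_6 tensor chi_5 = chi_4 (all other irreducibles have multiplicity 0).

Justification: The character of a tensor product is the pointwise product (chi_6 * chi_5)(C) = chi_6(C) * chi_5(C):
  {0}: (1)*(1), {1}: (exp(-2*I*pi/7))*(exp(-4*I*pi/7)), {2}: (exp(-4*I*pi/7))*(exp(6*I*pi/7)), {3}: (exp(-6*I*pi/7))*(exp(2*I*pi/7)), {4}: (exp(6*I*pi/7))*(exp(-2*I*pi/7)), {5}: (exp(4*I*pi/7))*(exp(-6*I*pi/7)), {6}: (exp(2*I*pi/7))*(exp(4*I*pi/7))
so (chi_6 * chi_5) takes values
  {0} -> 1, {1} -> exp(-6*I*pi/7), {2} -> exp(2*I*pi/7), {3} -> exp(-4*I*pi/7), {4} -> exp(4*I*pi/7), {5} -> exp(-2*I*pi/7), {6} -> exp(6*I*pi/7).
Now take the inner product of this character with each irreducible chi from the table, <chi_6*chi_5, chi> = (1/7) sum_C |C| (chi_6*chi_5)(C) conj(chi(C)):
  <chi_6*chi_5, chi_0> = (1/7)[1*(1)*conj(1) + 1*(exp(-6*I*pi/7))*conj(1) + 1*(exp(2*I*pi/7))*conj(1) + 1*(exp(-4*I*pi/7))*conj(1) + 1*(exp(4*I*pi/7))*conj(1) + 1*(exp(-2*I*pi/7))*conj(1) + 1*(exp(6*I*pi/7))*conj(1)]
      = (1/7)[(1) + (exp(-6*I*pi/7)) + (exp(2*I*pi/7)) + (exp(-4*I*pi/7)) + (exp(4*I*pi/7)) + (exp(-2*I*pi/7)) + (exp(6*I*pi/7))] = 0/7 = 0
  <chi_6*chi_5, chi_1> = (1/7)[1*(1)*conj(1) + 1*(exp(-6*I*pi/7))*conj(exp(2*I*pi/7)) + 1*(exp(2*I*pi/7))*conj(exp(4*I*pi/7)) + 1*(exp(-4*I*pi/7))*conj(exp(6*I*pi/7)) + 1*(exp(4*I*pi/7))*conj(exp(-6*I*pi/7)) + 1*(exp(-2*I*pi/7))*conj(exp(-4*I*pi/7)) + 1*(exp(6*I*pi/7))*conj(exp(-2*I*pi/7))]
      = (1/7)[(1) + (exp(6*I*pi/7)) + (exp(-2*I*pi/7)) + (exp(4*I*pi/7)) + (exp(-4*I*pi/7)) + (exp(2*I*pi/7)) + (exp(-6*I*pi/7))] = 0/7 = 0
  <chi_6*chi_5, chi_2> = (1/7)[1*(1)*conj(1) + 1*(exp(-6*I*pi/7))*conj(exp(4*I*pi/7)) + 1*(exp(2*I*pi/7))*conj(exp(-6*I*pi/7)) + 1*(exp(-4*I*pi/7))*conj(exp(-2*I*pi/7)) + 1*(exp(4*I*pi/7))*conj(exp(2*I*pi/7)) + 1*(exp(-2*I*pi/7))*conj(exp(6*I*pi/7)) + 1*(exp(6*I*pi/7))*conj(exp(-4*I*pi/7))]
      = (1/7)[(1) + (exp(4*I*pi/7)) + (exp(-6*I*pi/7)) + (exp(-2*I*pi/7)) + (exp(2*I*pi/7)) + (exp(6*I*pi/7)) + (exp(-4*I*pi/7))] = 0/7 = 0
  <chi_6*chi_5, chi_3> = (1/7)[1*(1)*conj(1) + 1*(exp(-6*I*pi/7))*conj(exp(6*I*pi/7)) + 1*(exp(2*I*pi/7))*conj(exp(-2*I*pi/7)) + 1*(exp(-4*I*pi/7))*conj(exp(4*I*pi/7)) + 1*(exp(4*I*pi/7))*conj(exp(-4*I*pi/7)) + 1*(exp(-2*I*pi/7))*conj(exp(2*I*pi/7)) + 1*(exp(6*I*pi/7))*conj(exp(-6*I*pi/7))]
      = (1/7)[(1) + (exp(2*I*pi/7)) + (exp(4*I*pi/7)) + (exp(6*I*pi/7)) + (exp(-6*I*pi/7)) + (exp(-4*I*pi/7)) + (exp(-2*I*pi/7))] = 0/7 = 0
  <chi_6*chi_5, chi_4> = (1/7)[1*(1)*conj(1) + 1*(exp(-6*I*pi/7))*conj(exp(-6*I*pi/7)) + 1*(exp(2*I*pi/7))*conj(exp(2*I*pi/7)) + 1*(exp(-4*I*pi/7))*conj(exp(-4*I*pi/7)) + 1*(exp(4*I*pi/7))*conj(exp(4*I*pi/7)) + 1*(exp(-2*I*pi/7))*conj(exp(-2*I*pi/7)) + 1*(exp(6*I*pi/7))*conj(exp(6*I*pi/7))]
      = (1/7)[(1) + (1) + (1) + (1) + (1) + (1) + (1)] = 7/7 = 1
  <chi_6*chi_5, chi_5> = (1/7)[1*(1)*conj(1) + 1*(exp(-6*I*pi/7))*conj(exp(-4*I*pi/7)) + 1*(exp(2*I*pi/7))*conj(exp(6*I*pi/7)) + 1*(exp(-4*I*pi/7))*conj(exp(2*I*pi/7)) + 1*(exp(4*I*pi/7))*conj(exp(-2*I*pi/7)) + 1*(exp(-2*I*pi/7))*conj(exp(-6*I*pi/7)) + 1*(exp(6*I*pi/7))*conj(exp(4*I*pi/7))]
      = (1/7)[(1) + (exp(-2*I*pi/7)) + (exp(-4*I*pi/7)) + (exp(-6*I*pi/7)) + (exp(6*I*pi/7)) + (exp(4*I*pi/7)) + (exp(2*I*pi/7))] = 0/7 = 0
  <chi_6*chi_5, chi_6> = (1/7)[1*(1)*conj(1) + 1*(exp(-6*I*pi/7))*conj(exp(-2*I*pi/7)) + 1*(exp(2*I*pi/7))*conj(exp(-4*I*pi/7)) + 1*(exp(-4*I*pi/7))*conj(exp(-6*I*pi/7)) + 1*(exp(4*I*pi/7))*conj(exp(6*I*pi/7)) + 1*(exp(-2*I*pi/7))*conj(exp(4*I*pi/7)) + 1*(exp(6*I*pi/7))*conj(exp(2*I*pi/7))]
      = (1/7)[(1) + (exp(-4*I*pi/7)) + (exp(6*I*pi/7)) + (exp(2*I*pi/7)) + (exp(-2*I*pi/7)) + (exp(-6*I*pi/7)) + (exp(4*I*pi/7))] = 0/7 = 0
(Exp terms are combined using exp(i*s)*conj(exp(i*t)) = exp(i*(s-t)), and sums of them are collapsed using the identity that for every m > 1 the m distinct m-th roots of unity sum to 0, e.g. 1 + exp(2*I*pi/3) + exp(-2*I*pi/3) = 0.)
Hence the multiplicities are chi_4: 1. Dimension check: dim(chi_6)*dim(chi_5) = 1*1 = 1 and sum (mult * dim) = 1*1 = 1.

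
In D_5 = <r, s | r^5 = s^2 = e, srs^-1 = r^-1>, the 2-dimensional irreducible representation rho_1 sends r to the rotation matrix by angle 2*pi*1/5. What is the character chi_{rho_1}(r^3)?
chi_{rho_1}(r^3) = 2*cos(2*pi*1*3/5) = -sqrt(5)/2 - 1/2

Proof sketch: rho_1(r^3) is rotation by angle 2*pi*1*3/5, whose trace is 2*cos(2*pi*1*3/5) = -sqrt(5)/2 - 1/2.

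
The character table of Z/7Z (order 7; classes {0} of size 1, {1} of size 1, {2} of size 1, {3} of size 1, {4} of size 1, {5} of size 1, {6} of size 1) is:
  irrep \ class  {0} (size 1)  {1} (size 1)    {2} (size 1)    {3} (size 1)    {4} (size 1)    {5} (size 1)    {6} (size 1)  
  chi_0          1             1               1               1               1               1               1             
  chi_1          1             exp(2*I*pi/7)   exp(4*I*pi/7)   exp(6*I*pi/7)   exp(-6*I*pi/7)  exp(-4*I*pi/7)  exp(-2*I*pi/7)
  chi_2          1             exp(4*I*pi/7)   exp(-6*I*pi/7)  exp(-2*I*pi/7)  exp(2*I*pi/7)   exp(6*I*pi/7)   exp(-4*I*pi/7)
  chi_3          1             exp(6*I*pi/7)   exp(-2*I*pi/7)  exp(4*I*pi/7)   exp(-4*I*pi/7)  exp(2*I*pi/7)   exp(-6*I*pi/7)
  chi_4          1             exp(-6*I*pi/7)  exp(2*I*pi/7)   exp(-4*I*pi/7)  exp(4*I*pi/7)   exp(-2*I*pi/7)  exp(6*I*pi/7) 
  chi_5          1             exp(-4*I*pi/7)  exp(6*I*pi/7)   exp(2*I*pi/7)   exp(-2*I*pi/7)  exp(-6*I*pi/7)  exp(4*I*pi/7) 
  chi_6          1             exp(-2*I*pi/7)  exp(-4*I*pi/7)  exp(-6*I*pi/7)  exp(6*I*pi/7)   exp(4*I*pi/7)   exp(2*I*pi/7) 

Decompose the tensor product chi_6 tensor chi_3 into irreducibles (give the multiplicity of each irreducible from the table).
chi_6 tensor chi_3 = chi_2 (all other irreducibles have multiplicity 0).

The character of a tensor product is the pointwise product (chi_6 * chi_3)(C) = chi_6(C) * chi_3(C):
  {0}: (1)*(1), {1}: (exp(-2*I*pi/7))*(exp(6*I*pi/7)), {2}: (exp(-4*I*pi/7))*(exp(-2*I*pi/7)), {3}: (exp(-6*I*pi/7))*(exp(4*I*pi/7)), {4}: (exp(6*I*pi/7))*(exp(-4*I*pi/7)), {5}: (exp(4*I*pi/7))*(exp(2*I*pi/7)), {6}: (exp(2*I*pi/7))*(exp(-6*I*pi/7))
so (chi_6 * chi_3) takes values
  {0} -> 1, {1} -> exp(4*I*pi/7), {2} -> exp(-6*I*pi/7), {3} -> exp(-2*I*pi/7), {4} -> exp(2*I*pi/7), {5} -> exp(6*I*pi/7), {6} -> exp(-4*I*pi/7).
Now take the inner product of this character with each irreducible chi from the table, <chi_6*chi_3, chi> = (1/7) sum_C |C| (chi_6*chi_3)(C) conj(chi(C)):
  <chi_6*chi_3, chi_0> = (1/7)[1*(1)*conj(1) + 1*(exp(4*I*pi/7))*conj(1) + 1*(exp(-6*I*pi/7))*conj(1) + 1*(exp(-2*I*pi/7))*conj(1) + 1*(exp(2*I*pi/7))*conj(1) + 1*(exp(6*I*pi/7))*conj(1) + 1*(exp(-4*I*pi/7))*conj(1)]
      = (1/7)[(1) + (exp(4*I*pi/7)) + (exp(-6*I*pi/7)) + (exp(-2*I*pi/7)) + (exp(2*I*pi/7)) + (exp(6*I*pi/7)) + (exp(-4*I*pi/7))] = 0/7 = 0
  <chi_6*chi_3, chi_1> = (1/7)[1*(1)*conj(1) + 1*(exp(4*I*pi/7))*conj(exp(2*I*pi/7)) + 1*(exp(-6*I*pi/7))*conj(exp(4*I*pi/7)) + 1*(exp(-2*I*pi/7))*conj(exp(6*I*pi/7)) + 1*(exp(2*I*pi/7))*conj(exp(-6*I*pi/7)) + 1*(exp(6*I*pi/7))*conj(exp(-4*I*pi/7)) + 1*(exp(-4*I*pi/7))*conj(exp(-2*I*pi/7))]
      = (1/7)[(1) + (exp(2*I*pi/7)) + (exp(4*I*pi/7)) + (exp(6*I*pi/7)) + (exp(-6*I*pi/7)) + (exp(-4*I*pi/7)) + (exp(-2*I*pi/7))] = 0/7 = 0
  <chi_6*chi_3, chi_2> = (1/7)[1*(1)*conj(1) + 1*(exp(4*I*pi/7))*conj(exp(4*I*pi/7)) + 1*(exp(-6*I*pi/7))*conj(exp(-6*I*pi/7)) + 1*(exp(-2*I*pi/7))*conj(exp(-2*I*pi/7)) + 1*(exp(2*I*pi/7))*conj(exp(2*I*pi/7)) + 1*(exp(6*I*pi/7))*conj(exp(6*I*pi/7)) + 1*(exp(-4*I*pi/7))*conj(exp(-4*I*pi/7))]
      = (1/7)[(1) + (1) + (1) + (1) + (1) + (1) + (1)] = 7/7 = 1
  <chi_6*chi_3, chi_3> = (1/7)[1*(1)*conj(1) + 1*(exp(4*I*pi/7))*conj(exp(6*I*pi/7)) + 1*(exp(-6*I*pi/7))*conj(exp(-2*I*pi/7)) + 1*(exp(-2*I*pi/7))*conj(exp(4*I*pi/7)) + 1*(exp(2*I*pi/7))*conj(exp(-4*I*pi/7)) + 1*(exp(6*I*pi/7))*conj(exp(2*I*pi/7)) + 1*(exp(-4*I*pi/7))*conj(exp(-6*I*pi/7))]
      = (1/7)[(1) + (exp(-2*I*pi/7)) + (exp(-4*I*pi/7)) + (exp(-6*I*pi/7)) + (exp(6*I*pi/7)) + (exp(4*I*pi/7)) + (exp(2*I*pi/7))] = 0/7 = 0
  <chi_6*chi_3, chi_4> = (1/7)[1*(1)*conj(1) + 1*(exp(4*I*pi/7))*conj(exp(-6*I*pi/7)) + 1*(exp(-6*I*pi/7))*conj(exp(2*I*pi/7)) + 1*(exp(-2*I*pi/7))*conj(exp(-4*I*pi/7)) + 1*(exp(2*I*pi/7))*conj(exp(4*I*pi/7)) + 1*(exp(6*I*pi/7))*conj(exp(-2*I*pi/7)) + 1*(exp(-4*I*pi/7))*conj(exp(6*I*pi/7))]
      = (1/7)[(1) + (exp(-4*I*pi/7)) + (exp(6*I*pi/7)) + (exp(2*I*pi/7)) + (exp(-2*I*pi/7)) + (exp(-6*I*pi/7)) + (exp(4*I*pi/7))] = 0/7 = 0
  <chi_6*chi_3, chi_5> = (1/7)[1*(1)*conj(1) + 1*(exp(4*I*pi/7))*conj(exp(-4*I*pi/7)) + 1*(exp(-6*I*pi/7))*conj(exp(6*I*pi/7)) + 1*(exp(-2*I*pi/7))*conj(exp(2*I*pi/7)) + 1*(exp(2*I*pi/7))*conj(exp(-2*I*pi/7)) + 1*(exp(6*I*pi/7))*conj(exp(-6*I*pi/7)) + 1*(exp(-4*I*pi/7))*conj(exp(4*I*pi/7))]
      = (1/7)[(1) + (exp(-6*I*pi/7)) + (exp(2*I*pi/7)) + (exp(-4*I*pi/7)) + (exp(4*I*pi/7)) + (exp(-2*I*pi/7)) + (exp(6*I*pi/7))] = 0/7 = 0
  <chi_6*chi_3, chi_6> = (1/7)[1*(1)*conj(1) + 1*(exp(4*I*pi/7))*conj(exp(-2*I*pi/7)) + 1*(exp(-6*I*pi/7))*conj(exp(-4*I*pi/7)) + 1*(exp(-2*I*pi/7))*conj(exp(-6*I*pi/7)) + 1*(exp(2*I*pi/7))*conj(exp(6*I*pi/7)) + 1*(exp(6*I*pi/7))*conj(exp(4*I*pi/7)) + 1*(exp(-4*I*pi/7))*conj(exp(2*I*pi/7))]
      = (1/7)[(1) + (exp(6*I*pi/7)) + (exp(-2*I*pi/7)) + (exp(4*I*pi/7)) + (exp(-4*I*pi/7)) + (exp(2*I*pi/7)) + (exp(-6*I*pi/7))] = 0/7 = 0
(Exp terms are combined using exp(i*s)*conj(exp(i*t)) = exp(i*(s-t)), and sums of them are collapsed using the identity that for every m > 1 the m distinct m-th roots of unity sum to 0, e.g. 1 + exp(2*I*pi/3) + exp(-2*I*pi/3) = 0.)
Hence the multiplicities are chi_2: 1. Dimension check: dim(chi_6)*dim(chi_3) = 1*1 = 1 and sum (mult * dim) = 1*1 = 1.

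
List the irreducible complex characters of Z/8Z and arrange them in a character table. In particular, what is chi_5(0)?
Character table of Z/8Z (irreps indexed chi_0,...,chi_7 with chi_k(m) = zeta_8^(k*m), zeta_8 = exp(2*pi*i/8)):
  irrep \ class  {0} (size 1)  {1} (size 1)    {2} (size 1)  {3} (size 1)    {4} (size 1)  {5} (size 1)    {6} (size 1)  {7} (size 1)  
  chi_0          1             1               1             1               1             1               1             1             
  chi_1          1             exp(I*pi/4)     I             exp(3*I*pi/4)   -1            exp(-3*I*pi/4)  -I            exp(-I*pi/4)  
  chi_2          1             I               -1            -I              1             I               -1            -I            
  chi_3          1             exp(3*I*pi/4)   -I            exp(I*pi/4)     -1            exp(-I*pi/4)    I             exp(-3*I*pi/4)
  chi_4          1             -1              1             -1              1             -1              1             -1            
  chi_5          1             exp(-3*I*pi/4)  I             exp(-I*pi/4)    -1            exp(I*pi/4)     -I            exp(3*I*pi/4) 
  chi_6          1             -I              -1            I               1             -I              -1            I             
  chi_7          1             exp(-I*pi/4)    -I            exp(-3*I*pi/4)  -1            exp(3*I*pi/4)   I             exp(I*pi/4)   

Spot check: chi_5(0) = zeta_8^(5*0) = zeta_8^0 = 1.

Reasoning: Z/8Z is abelian, so all 8 irreducible complex representations are 1-dimensional. They are given by chi_k(m) = zeta_8^(k*m) for k = 0,...,7. Row orthogonality: sum_m chi_k(m) conj(chi_l(m)) = 8 * [k = l].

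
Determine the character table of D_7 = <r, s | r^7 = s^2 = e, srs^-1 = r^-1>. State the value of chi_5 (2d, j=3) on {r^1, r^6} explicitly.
Conjugacy classes: {e} of size 1, {r^1, r^6} of size 2, {r^2, r^5} of size 2, {r^3, r^4} of size 2, {s, sr, ..., sr^6} of size 7.
Character table:
  irrep \ class              {e} (size 1)  {r^1, r^6} (size 2)  {r^2, r^5} (size 2)  {r^3, r^4} (size 2)  {s, sr, ..., sr^6} (size 7)
  chi_1 (triv)               1             1                    1                    1                    1                          
  chi_2 (sign: r->1, s->-1)  1             1                    1                    1                    -1                         
  chi_3 (2d, j=1)            2             2*cos(2*pi/7)        -2*cos(3*pi/7)       -2*cos(pi/7)         0                          
  chi_4 (2d, j=2)            2             -2*cos(3*pi/7)       -2*cos(pi/7)         2*cos(2*pi/7)        0                          
  chi_5 (2d, j=3)            2             -2*cos(pi/7)         2*cos(2*pi/7)        -2*cos(3*pi/7)       0                          

Spot check: chi_5 (2d, j=3) on {r^1, r^6} = -2*cos(pi/7).

Reasoning: D_7 has order 2*7 = 14 with 5 conjugacy classes, hence 5 irreducibles. Sum of squared dims 1 + 1 + 4 + 4 + 4 = 14 = |G|. Linear characters come from the abelianisation; the 2-dimensional irreps have character r^k -> 2*cos(2*pi*j*k/7), reflections -> 0.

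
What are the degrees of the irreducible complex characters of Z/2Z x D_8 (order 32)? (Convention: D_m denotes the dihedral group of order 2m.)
Dimensions: 1, 1, 1, 1, 1, 1, 1, 1, 2, 2, 2, 2, 2, 2

Why: There are 14 irreducibles (= number of conjugacy classes). Their dimensions d_i satisfy sum d_i^2 = |G| = 32: 1 + 1 + 1 + 1 + 1 + 1 + 1 + 1 + 4 + 4 + 4 + 4 + 4 + 4 = 32. (For the product with Z/2Z: each of the 2 1-dim characters of Z/2Z tensors with each irrep of D_8, giving 2 copies of each D_8-dimension.)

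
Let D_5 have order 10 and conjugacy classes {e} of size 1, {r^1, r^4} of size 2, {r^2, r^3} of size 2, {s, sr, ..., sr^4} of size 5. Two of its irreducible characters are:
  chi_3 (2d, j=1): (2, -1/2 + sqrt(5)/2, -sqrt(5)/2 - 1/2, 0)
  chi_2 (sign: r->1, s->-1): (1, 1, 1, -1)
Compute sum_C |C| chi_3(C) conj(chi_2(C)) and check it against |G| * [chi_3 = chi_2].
Sum = 0; so <chi_3, chi_2> = 0 (distinct irreducibles are orthogonal).

Reasoning: Compute term by term over conjugacy classes (|C| * chi_3(C) * conj(chi_2(C))):
  1*(2)*conj(1) + 2*(-1/2 + sqrt(5)/2)*conj(1) + 2*(-sqrt(5)/2 - 1/2)*conj(1) + 5*(0)*conj(-1)
  = (2) + (-1 + sqrt(5)) + (-sqrt(5) - 1) + (0)
  = 0.
Dividing by |G| = 10 gives 0/10 = 0, matching the row-orthogonality relation <chi_3, chi_2> = [chi_3 = chi_2].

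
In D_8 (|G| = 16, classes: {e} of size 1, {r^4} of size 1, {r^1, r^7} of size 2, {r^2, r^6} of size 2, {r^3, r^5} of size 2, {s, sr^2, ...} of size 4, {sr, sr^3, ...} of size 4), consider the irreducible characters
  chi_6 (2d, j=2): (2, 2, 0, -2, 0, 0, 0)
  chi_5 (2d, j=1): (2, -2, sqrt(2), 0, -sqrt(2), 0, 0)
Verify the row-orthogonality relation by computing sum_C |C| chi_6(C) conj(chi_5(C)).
Sum = 0; so <chi_6, chi_5> = 0 (distinct irreducibles are orthogonal).

Justification: Compute term by term over conjugacy classes (|C| * chi_6(C) * conj(chi_5(C))):
  1*(2)*conj(2) + 1*(2)*conj(-2) + 2*(0)*conj(sqrt(2)) + 2*(-2)*conj(0) + 2*(0)*conj(-sqrt(2)) + 4*(0)*conj(0) + 4*(0)*conj(0)
  = (4) + (-4) + (0) + (0) + (0) + (0) + (0)
  = 0.
Dividing by |G| = 16 gives 0/16 = 0, matching the row-orthogonality relation <chi_6, chi_5> = [chi_6 = chi_5].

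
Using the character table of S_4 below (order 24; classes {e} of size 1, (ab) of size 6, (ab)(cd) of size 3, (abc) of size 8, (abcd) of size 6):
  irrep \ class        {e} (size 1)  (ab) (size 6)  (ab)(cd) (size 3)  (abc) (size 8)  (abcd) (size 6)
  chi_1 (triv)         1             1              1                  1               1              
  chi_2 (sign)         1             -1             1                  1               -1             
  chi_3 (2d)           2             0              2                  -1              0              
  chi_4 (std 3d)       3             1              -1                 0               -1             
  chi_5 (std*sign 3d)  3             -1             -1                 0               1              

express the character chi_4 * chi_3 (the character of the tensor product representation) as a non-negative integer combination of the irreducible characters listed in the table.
chi_4 tensor chi_3 = chi_4 + chi_5 (all other irreducibles have multiplicity 0).

Proof sketch: The character of a tensor product is the pointwise product (chi_4 * chi_3)(C) = chi_4(C) * chi_3(C):
  {e}: (3)*(2), (ab): (1)*(0), (ab)(cd): (-1)*(2), (abc): (0)*(-1), (abcd): (-1)*(0)
so (chi_4 * chi_3) takes values
  {e} -> 6, (ab) -> 0, (ab)(cd) -> -2, (abc) -> 0, (abcd) -> 0.
Now take the inner product of this character with each irreducible chi from the table, <chi_4*chi_3, chi> = (1/24) sum_C |C| (chi_4*chi_3)(C) conj(chi(C)):
  <chi_4*chi_3, chi_1> = (1/24)[1*(6)*conj(1) + 6*(0)*conj(1) + 3*(-2)*conj(1) + 8*(0)*conj(1) + 6*(0)*conj(1)]
      = (1/24)[(6) + (0) + (-6) + (0) + (0)] = 0/24 = 0
  <chi_4*chi_3, chi_2> = (1/24)[1*(6)*conj(1) + 6*(0)*conj(-1) + 3*(-2)*conj(1) + 8*(0)*conj(1) + 6*(0)*conj(-1)]
      = (1/24)[(6) + (0) + (-6) + (0) + (0)] = 0/24 = 0
  <chi_4*chi_3, chi_3> = (1/24)[1*(6)*conj(2) + 6*(0)*conj(0) + 3*(-2)*conj(2) + 8*(0)*conj(-1) + 6*(0)*conj(0)]
      = (1/24)[(12) + (0) + (-12) + (0) + (0)] = 0/24 = 0
  <chi_4*chi_3, chi_4> = (1/24)[1*(6)*conj(3) + 6*(0)*conj(1) + 3*(-2)*conj(-1) + 8*(0)*conj(0) + 6*(0)*conj(-1)]
      = (1/24)[(18) + (0) + (6) + (0) + (0)] = 24/24 = 1
  <chi_4*chi_3, chi_5> = (1/24)[1*(6)*conj(3) + 6*(0)*conj(-1) + 3*(-2)*conj(-1) + 8*(0)*conj(0) + 6*(0)*conj(1)]
      = (1/24)[(18) + (0) + (6) + (0) + (0)] = 24/24 = 1
Hence the multiplicities are chi_4: 1, chi_5: 1. Dimension check: dim(chi_4)*dim(chi_3) = 3*2 = 6 and sum (mult * dim) = 1*3 + 1*3 = 6.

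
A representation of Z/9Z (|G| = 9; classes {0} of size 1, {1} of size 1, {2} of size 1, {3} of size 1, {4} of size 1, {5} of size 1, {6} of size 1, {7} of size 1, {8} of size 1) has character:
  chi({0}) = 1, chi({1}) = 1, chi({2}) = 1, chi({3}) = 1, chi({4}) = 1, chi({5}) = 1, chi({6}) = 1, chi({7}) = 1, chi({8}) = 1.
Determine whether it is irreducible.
Irreducible: <chi, chi> = 1.

<chi, chi> = (1/|G|) sum_C |C| * |chi(C)|^2 = (1/9)[1*|1|^2 + 1*|1|^2 + 1*|1|^2 + 1*|1|^2 + 1*|1|^2 + 1*|1|^2 + 1*|1|^2 + 1*|1|^2 + 1*|1|^2]
  = (1/9)[(1) + (1) + (1) + (1) + (1) + (1) + (1) + (1) + (1)] = 9/9 = 1.
(Exp terms are combined using exp(i*s)*conj(exp(i*t)) = exp(i*(s-t)), and sums of them are collapsed using the identity that for every m > 1 the m distinct m-th roots of unity sum to 0, e.g. 1 + exp(2*I*pi/3) + exp(-2*I*pi/3) = 0.)
A character is irreducible iff <chi, chi> = 1, so this representation is irreducible.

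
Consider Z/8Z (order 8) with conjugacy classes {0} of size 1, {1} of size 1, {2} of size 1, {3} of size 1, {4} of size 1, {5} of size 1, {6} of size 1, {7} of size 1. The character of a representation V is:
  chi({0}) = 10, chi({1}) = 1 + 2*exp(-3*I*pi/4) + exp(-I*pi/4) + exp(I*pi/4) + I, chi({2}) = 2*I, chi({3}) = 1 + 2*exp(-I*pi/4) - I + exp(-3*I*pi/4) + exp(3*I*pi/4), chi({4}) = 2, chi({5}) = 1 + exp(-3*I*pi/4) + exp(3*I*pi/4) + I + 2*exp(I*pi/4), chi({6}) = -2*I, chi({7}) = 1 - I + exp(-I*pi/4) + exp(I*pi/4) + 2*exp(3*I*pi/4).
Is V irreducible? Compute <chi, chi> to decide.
Not irreducible (reducible): <chi, chi> = 16 > 1.

Argument: <chi, chi> = (1/|G|) sum_C |C| * |chi(C)|^2 = (1/8)[1*|10|^2 + 1*|1 + 2*exp(-3*I*pi/4) + exp(-I*pi/4) + exp(I*pi/4) + I|^2 + 1*|2*I|^2 + 1*|1 + 2*exp(-I*pi/4) - I + exp(-3*I*pi/4) + exp(3*I*pi/4)|^2 + 1*|2|^2 + 1*|1 + exp(-3*I*pi/4) + exp(3*I*pi/4) + I + 2*exp(I*pi/4)|^2 + 1*|-2*I|^2 + 1*|1 - I + exp(-I*pi/4) + exp(I*pi/4) + 2*exp(3*I*pi/4)|^2]
  = (1/8)[(100) + (4 + 4*exp(-3*I*pi/4) + 2*exp(3*I*pi/4) + 2*exp(I*pi/4)) + (4) + (4 + 2*exp(-3*I*pi/4) + 2*exp(-I*pi/4) + 4*exp(I*pi/4)) + (4) + (4 + 2*exp(-3*I*pi/4) + 2*exp(-I*pi/4) + 4*exp(I*pi/4)) + (4) + (4 + 4*exp(-3*I*pi/4) + 2*exp(3*I*pi/4) + 2*exp(I*pi/4))] = 128/8 = 16.
(Exp terms are combined using exp(i*s)*conj(exp(i*t)) = exp(i*(s-t)), and sums of them are collapsed using the identity that for every m > 1 the m distinct m-th roots of unity sum to 0, e.g. 1 + exp(2*I*pi/3) + exp(-2*I*pi/3) = 0.)
A character is irreducible iff <chi, chi> = 1, so this representation is reducible.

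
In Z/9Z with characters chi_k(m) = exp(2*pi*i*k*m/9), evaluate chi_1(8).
chi_1(8) = zeta_9^8 = exp(-2*I*pi/9)

Derivation: chi_1(8) = zeta_9^(1*8) = zeta_9^8. Since zeta_9^9 = 1, this equals zeta_9^8 = exp(2*pi*i*8/9) = exp(-2*I*pi/9).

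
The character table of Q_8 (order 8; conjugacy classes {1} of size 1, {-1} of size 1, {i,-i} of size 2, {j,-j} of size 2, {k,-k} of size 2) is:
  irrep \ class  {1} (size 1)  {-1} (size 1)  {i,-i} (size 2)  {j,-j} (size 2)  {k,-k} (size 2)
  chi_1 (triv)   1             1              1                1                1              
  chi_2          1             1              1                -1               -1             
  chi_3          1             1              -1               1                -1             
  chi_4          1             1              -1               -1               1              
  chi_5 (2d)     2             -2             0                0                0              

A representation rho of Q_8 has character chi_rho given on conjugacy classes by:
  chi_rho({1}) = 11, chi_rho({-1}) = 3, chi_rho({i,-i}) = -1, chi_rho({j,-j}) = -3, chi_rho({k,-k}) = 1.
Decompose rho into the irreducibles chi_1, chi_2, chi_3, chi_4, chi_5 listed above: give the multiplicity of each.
Multiplicities: chi_1: 1, chi_2: 2, chi_3: 1, chi_4: 3, chi_5: 2.

Reasoning: Use <chi_rho, chi> = (1/|G|) sum_C |C| * chi_rho(C) * conj(chi(C)) with |G| = 8 for each irreducible chi in the table:
  <chi_rho, chi_1> = (1/8)[1*(11)*conj(1) + 1*(3)*conj(1) + 2*(-1)*conj(1) + 2*(-3)*conj(1) + 2*(1)*conj(1)]
      = (1/8)[(11) + (3) + (-2) + (-6) + (2)] = 8/8 = 1
  <chi_rho, chi_2> = (1/8)[1*(11)*conj(1) + 1*(3)*conj(1) + 2*(-1)*conj(1) + 2*(-3)*conj(-1) + 2*(1)*conj(-1)]
      = (1/8)[(11) + (3) + (-2) + (6) + (-2)] = 16/8 = 2
  <chi_rho, chi_3> = (1/8)[1*(11)*conj(1) + 1*(3)*conj(1) + 2*(-1)*conj(-1) + 2*(-3)*conj(1) + 2*(1)*conj(-1)]
      = (1/8)[(11) + (3) + (2) + (-6) + (-2)] = 8/8 = 1
  <chi_rho, chi_4> = (1/8)[1*(11)*conj(1) + 1*(3)*conj(1) + 2*(-1)*conj(-1) + 2*(-3)*conj(-1) + 2*(1)*conj(1)]
      = (1/8)[(11) + (3) + (2) + (6) + (2)] = 24/8 = 3
  <chi_rho, chi_5> = (1/8)[1*(11)*conj(2) + 1*(3)*conj(-2) + 2*(-1)*conj(0) + 2*(-3)*conj(0) + 2*(1)*conj(0)]
      = (1/8)[(22) + (-6) + (0) + (0) + (0)] = 16/8 = 2
Dimension check: dim(rho) = sum (mult * dim) = 1*1 + 2*1 + 1*1 + 3*1 + 2*2 = 11 = chi_rho(e) = 11.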